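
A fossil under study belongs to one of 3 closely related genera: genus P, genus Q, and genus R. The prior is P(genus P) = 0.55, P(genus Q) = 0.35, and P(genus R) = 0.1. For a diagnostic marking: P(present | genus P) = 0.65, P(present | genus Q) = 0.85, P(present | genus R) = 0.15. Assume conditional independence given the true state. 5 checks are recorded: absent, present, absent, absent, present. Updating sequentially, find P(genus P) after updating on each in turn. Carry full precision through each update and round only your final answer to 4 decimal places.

0.8168

After 'absent': normaliser = 0.35·0.5500 + 0.15·0.3500 + 0.85·0.1000; P(genus P) ≈ 0.5833, P(genus Q) ≈ 0.1591, P(genus R) ≈ 0.2576
After 'present': normaliser = 0.65·0.5833 + 0.85·0.1591 + 0.15·0.2576; P(genus P) ≈ 0.6856, P(genus Q) ≈ 0.2445, P(genus R) ≈ 0.0699
After 'absent': normaliser = 0.35·0.6856 + 0.15·0.2445 + 0.85·0.0699; P(genus P) ≈ 0.7141, P(genus Q) ≈ 0.1092, P(genus R) ≈ 0.1767
After 'absent': normaliser = 0.35·0.7141 + 0.15·0.1092 + 0.85·0.1767; P(genus P) ≈ 0.6001, P(genus Q) ≈ 0.0393, P(genus R) ≈ 0.3606
After 'present': normaliser = 0.65·0.6001 + 0.85·0.0393 + 0.15·0.3606; P(genus P) ≈ 0.8168, P(genus Q) ≈ 0.0700, P(genus R) ≈ 0.1133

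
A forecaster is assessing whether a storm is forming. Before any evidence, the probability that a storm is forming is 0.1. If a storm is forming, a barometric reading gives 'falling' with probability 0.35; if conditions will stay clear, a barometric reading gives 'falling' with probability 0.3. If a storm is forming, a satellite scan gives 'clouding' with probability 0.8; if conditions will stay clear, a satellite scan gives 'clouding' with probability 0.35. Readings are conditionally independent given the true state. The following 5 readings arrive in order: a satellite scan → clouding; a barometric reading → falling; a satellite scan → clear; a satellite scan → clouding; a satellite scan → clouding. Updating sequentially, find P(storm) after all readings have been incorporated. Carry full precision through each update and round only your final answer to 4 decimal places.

0.3226

After a satellite scan='clouding': P(storm) = 0.8·0.1000 / (0.8·0.1000 + 0.35·0.9000) ≈ 0.2025
After a barometric reading='falling': P(storm) = 0.35·0.2025 / (0.35·0.2025 + 0.3·0.7975) ≈ 0.2286
After a satellite scan='clear': P(storm) = 0.2·0.2286 / (0.2·0.2286 + 0.65·0.7714) ≈ 0.0836
After a satellite scan='clouding': P(storm) = 0.8·0.0836 / (0.8·0.0836 + 0.35·0.9164) ≈ 0.1724
After a satellite scan='clouding': P(storm) = 0.8·0.1724 / (0.8·0.1724 + 0.35·0.8276) ≈ 0.3226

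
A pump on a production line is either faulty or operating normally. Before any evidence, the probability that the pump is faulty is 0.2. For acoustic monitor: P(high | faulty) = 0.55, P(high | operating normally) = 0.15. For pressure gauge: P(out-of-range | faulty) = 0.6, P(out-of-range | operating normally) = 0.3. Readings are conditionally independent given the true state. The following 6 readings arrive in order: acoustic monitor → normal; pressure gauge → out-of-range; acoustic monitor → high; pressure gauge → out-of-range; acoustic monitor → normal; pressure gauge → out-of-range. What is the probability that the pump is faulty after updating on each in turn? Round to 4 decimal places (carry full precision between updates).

0.6727

After acoustic monitor='normal': P(faulty) = 0.45·0.2000 / (0.45·0.2000 + 0.85·0.8000) ≈ 0.1169
After pressure gauge='out-of-range': P(faulty) = 0.6·0.1169 / (0.6·0.1169 + 0.3·0.8831) ≈ 0.2093
After acoustic monitor='high': P(faulty) = 0.55·0.2093 / (0.55·0.2093 + 0.15·0.7907) ≈ 0.4925
After pressure gauge='out-of-range': P(faulty) = 0.6·0.4925 / (0.6·0.4925 + 0.3·0.5075) ≈ 0.6600
After acoustic monitor='normal': P(faulty) = 0.45·0.6600 / (0.45·0.6600 + 0.85·0.3400) ≈ 0.5068
After pressure gauge='out-of-range': P(faulty) = 0.6·0.5068 / (0.6·0.5068 + 0.3·0.4932) ≈ 0.6727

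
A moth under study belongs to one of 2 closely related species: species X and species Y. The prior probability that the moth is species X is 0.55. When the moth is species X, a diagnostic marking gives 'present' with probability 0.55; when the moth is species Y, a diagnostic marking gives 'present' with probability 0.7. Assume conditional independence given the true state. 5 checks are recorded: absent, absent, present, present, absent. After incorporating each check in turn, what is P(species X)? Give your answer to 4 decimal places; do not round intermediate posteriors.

0.7180

After 'absent': P(species X) = 0.45·0.5500 / (0.45·0.5500 + 0.3·0.4500) ≈ 0.6471
After 'absent': P(species X) = 0.45·0.6471 / (0.45·0.6471 + 0.3·0.3529) ≈ 0.7333
After 'present': P(species X) = 0.55·0.7333 / (0.55·0.7333 + 0.7·0.2667) ≈ 0.6836
After 'present': P(species X) = 0.55·0.6836 / (0.55·0.6836 + 0.7·0.3164) ≈ 0.6293
After 'absent': P(species X) = 0.45·0.6293 / (0.45·0.6293 + 0.3·0.3707) ≈ 0.7180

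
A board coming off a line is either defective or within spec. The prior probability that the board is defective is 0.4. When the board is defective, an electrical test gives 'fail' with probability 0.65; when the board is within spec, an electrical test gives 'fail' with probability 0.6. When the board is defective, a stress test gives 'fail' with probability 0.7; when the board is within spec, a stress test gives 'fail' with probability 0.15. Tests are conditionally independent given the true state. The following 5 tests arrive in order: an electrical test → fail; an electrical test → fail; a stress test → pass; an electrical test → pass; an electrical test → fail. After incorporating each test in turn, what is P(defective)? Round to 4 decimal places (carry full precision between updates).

After an electrical test='fail': P(defective) = 0.65·0.4000 / (0.65·0.4000 + 0.6·0.6000) ≈ 0.4194
After an electrical test='fail': P(defective) = 0.65·0.4194 / (0.65·0.4194 + 0.6·0.5806) ≈ 0.4390
After a stress test='pass': P(defective) = 0.3·0.4390 / (0.3·0.4390 + 0.85·0.5610) ≈ 0.2164
After an electrical test='pass': P(defective) = 0.35·0.2164 / (0.35·0.2164 + 0.4·0.7836) ≈ 0.1946
After an electrical test='fail': P(defective) = 0.65·0.1946 / (0.65·0.1946 + 0.6·0.8054) ≈ 0.2075

0.2075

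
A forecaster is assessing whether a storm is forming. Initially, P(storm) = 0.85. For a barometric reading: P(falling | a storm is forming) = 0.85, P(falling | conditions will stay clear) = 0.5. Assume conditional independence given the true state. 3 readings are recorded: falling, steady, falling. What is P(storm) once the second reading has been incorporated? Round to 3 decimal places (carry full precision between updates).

0.743

After 'falling': P(storm) = 0.85·0.8500 / (0.85·0.8500 + 0.5·0.1500) ≈ 0.9060
After 'steady': P(storm) = 0.15·0.9060 / (0.15·0.9060 + 0.5·0.0940) ≈ 0.7429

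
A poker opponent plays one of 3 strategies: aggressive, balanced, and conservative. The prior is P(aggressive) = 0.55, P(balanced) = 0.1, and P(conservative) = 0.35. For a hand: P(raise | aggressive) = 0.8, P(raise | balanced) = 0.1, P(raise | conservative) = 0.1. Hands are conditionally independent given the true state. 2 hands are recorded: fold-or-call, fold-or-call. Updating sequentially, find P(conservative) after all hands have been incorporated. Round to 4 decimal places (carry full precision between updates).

0.7335

After 'fold-or-call': normaliser = 0.2·0.5500 + 0.9·0.1000 + 0.9·0.3500; P(aggressive) ≈ 0.2136, P(balanced) ≈ 0.1748, P(conservative) ≈ 0.6117
After 'fold-or-call': normaliser = 0.2·0.2136 + 0.9·0.1748 + 0.9·0.6117; P(aggressive) ≈ 0.0569, P(balanced) ≈ 0.2096, P(conservative) ≈ 0.7335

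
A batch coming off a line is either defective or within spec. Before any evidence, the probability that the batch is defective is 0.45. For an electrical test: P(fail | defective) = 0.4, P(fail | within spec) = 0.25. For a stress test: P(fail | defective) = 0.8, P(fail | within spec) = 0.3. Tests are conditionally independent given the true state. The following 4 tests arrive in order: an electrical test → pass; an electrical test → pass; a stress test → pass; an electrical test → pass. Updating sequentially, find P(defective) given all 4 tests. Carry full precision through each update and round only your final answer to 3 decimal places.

After an electrical test='pass': P(defective) = 0.6·0.4500 / (0.6·0.4500 + 0.75·0.5500) ≈ 0.3956
After an electrical test='pass': P(defective) = 0.6·0.3956 / (0.6·0.3956 + 0.75·0.6044) ≈ 0.3437
After a stress test='pass': P(defective) = 0.2·0.3437 / (0.2·0.3437 + 0.7·0.6563) ≈ 0.1301
After an electrical test='pass': P(defective) = 0.6·0.1301 / (0.6·0.1301 + 0.75·0.8699) ≈ 0.1069

0.107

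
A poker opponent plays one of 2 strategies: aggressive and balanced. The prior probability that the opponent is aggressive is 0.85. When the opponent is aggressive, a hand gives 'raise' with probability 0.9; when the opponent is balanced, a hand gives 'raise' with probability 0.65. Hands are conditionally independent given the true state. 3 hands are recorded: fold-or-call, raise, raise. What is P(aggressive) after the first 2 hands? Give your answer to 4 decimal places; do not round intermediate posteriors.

After 'fold-or-call': P(aggressive) = 0.1·0.8500 / (0.1·0.8500 + 0.35·0.1500) ≈ 0.6182
After 'raise': P(aggressive) = 0.9·0.6182 / (0.9·0.6182 + 0.65·0.3818) ≈ 0.6915

0.6915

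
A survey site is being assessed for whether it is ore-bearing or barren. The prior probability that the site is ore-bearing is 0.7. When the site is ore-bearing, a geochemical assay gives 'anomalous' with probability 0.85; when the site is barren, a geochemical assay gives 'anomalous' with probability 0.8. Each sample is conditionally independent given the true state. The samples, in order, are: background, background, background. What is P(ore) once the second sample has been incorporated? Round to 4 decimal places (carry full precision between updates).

0.5676

After 'background': P(ore) = 0.15·0.7000 / (0.15·0.7000 + 0.2·0.3000) ≈ 0.6364
After 'background': P(ore) = 0.15·0.6364 / (0.15·0.6364 + 0.2·0.3636) ≈ 0.5676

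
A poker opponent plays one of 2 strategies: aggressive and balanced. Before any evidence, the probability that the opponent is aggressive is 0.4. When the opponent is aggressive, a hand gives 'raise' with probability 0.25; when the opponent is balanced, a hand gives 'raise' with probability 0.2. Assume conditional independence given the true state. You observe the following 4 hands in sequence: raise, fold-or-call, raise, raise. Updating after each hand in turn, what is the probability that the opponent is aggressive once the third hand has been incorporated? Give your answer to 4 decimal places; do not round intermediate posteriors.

0.4941

Each posterior becomes the prior for the next update.
After 'raise': P(aggressive) = 0.25·0.4000 / (0.25·0.4000 + 0.2·0.6000) ≈ 0.4545
After 'fold-or-call': P(aggressive) = 0.75·0.4545 / (0.75·0.4545 + 0.8·0.5455) ≈ 0.4386
After 'raise': P(aggressive) = 0.25·0.4386 / (0.25·0.4386 + 0.2·0.5614) ≈ 0.4941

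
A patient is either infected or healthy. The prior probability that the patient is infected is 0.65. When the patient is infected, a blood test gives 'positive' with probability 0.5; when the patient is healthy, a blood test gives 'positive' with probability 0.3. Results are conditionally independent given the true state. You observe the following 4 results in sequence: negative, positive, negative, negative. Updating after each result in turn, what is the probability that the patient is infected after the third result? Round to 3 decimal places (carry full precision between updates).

After 'negative': P(infected) = 0.5·0.6500 / (0.5·0.6500 + 0.7·0.3500) ≈ 0.5702
After 'positive': P(infected) = 0.5·0.5702 / (0.5·0.5702 + 0.3·0.4298) ≈ 0.6886
After 'negative': P(infected) = 0.5·0.6886 / (0.5·0.6886 + 0.7·0.3114) ≈ 0.6123

0.612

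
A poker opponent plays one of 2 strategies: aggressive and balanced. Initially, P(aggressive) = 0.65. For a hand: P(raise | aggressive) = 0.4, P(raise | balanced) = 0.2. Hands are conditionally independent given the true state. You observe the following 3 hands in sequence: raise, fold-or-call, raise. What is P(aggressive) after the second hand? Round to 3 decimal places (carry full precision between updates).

0.736

After 'raise': P(aggressive) = 0.4·0.6500 / (0.4·0.6500 + 0.2·0.3500) ≈ 0.7879
After 'fold-or-call': P(aggressive) = 0.6·0.7879 / (0.6·0.7879 + 0.8·0.2121) ≈ 0.7358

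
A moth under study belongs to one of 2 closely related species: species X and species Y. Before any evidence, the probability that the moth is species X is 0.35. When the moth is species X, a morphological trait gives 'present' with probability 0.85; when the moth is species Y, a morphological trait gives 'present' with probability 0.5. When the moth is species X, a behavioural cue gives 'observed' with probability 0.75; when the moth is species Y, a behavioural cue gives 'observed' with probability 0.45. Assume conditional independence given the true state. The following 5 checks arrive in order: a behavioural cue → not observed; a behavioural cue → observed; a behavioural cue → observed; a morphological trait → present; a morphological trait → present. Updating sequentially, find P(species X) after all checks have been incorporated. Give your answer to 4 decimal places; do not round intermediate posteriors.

Each posterior becomes the prior for the next update.
After a behavioural cue='not observed': P(species X) = 0.25·0.3500 / (0.25·0.3500 + 0.55·0.6500) ≈ 0.1966
After a behavioural cue='observed': P(species X) = 0.75·0.1966 / (0.75·0.1966 + 0.45·0.8034) ≈ 0.2897
After a behavioural cue='observed': P(species X) = 0.75·0.2897 / (0.75·0.2897 + 0.45·0.7103) ≈ 0.4047
After a morphological trait='present': P(species X) = 0.85·0.4047 / (0.85·0.4047 + 0.5·0.5953) ≈ 0.5361
After a morphological trait='present': P(species X) = 0.85·0.5361 / (0.85·0.5361 + 0.5·0.4639) ≈ 0.6627

0.6627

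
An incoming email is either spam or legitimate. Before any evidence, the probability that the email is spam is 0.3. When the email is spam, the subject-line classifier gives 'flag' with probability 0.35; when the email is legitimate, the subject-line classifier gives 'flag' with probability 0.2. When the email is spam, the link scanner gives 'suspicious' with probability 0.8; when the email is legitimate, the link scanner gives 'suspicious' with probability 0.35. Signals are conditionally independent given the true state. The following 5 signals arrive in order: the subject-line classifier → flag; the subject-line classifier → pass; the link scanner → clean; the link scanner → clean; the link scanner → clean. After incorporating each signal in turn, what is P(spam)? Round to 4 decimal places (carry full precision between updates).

After the subject-line classifier='flag': P(spam) = 0.35·0.3000 / (0.35·0.3000 + 0.2·0.7000) ≈ 0.4286
After the subject-line classifier='pass': P(spam) = 0.65·0.4286 / (0.65·0.4286 + 0.8·0.5714) ≈ 0.3786
After the link scanner='clean': P(spam) = 0.2·0.3786 / (0.2·0.3786 + 0.65·0.6214) ≈ 0.1579
After the link scanner='clean': P(spam) = 0.2·0.1579 / (0.2·0.1579 + 0.65·0.8421) ≈ 0.0545
After the link scanner='clean': P(spam) = 0.2·0.0545 / (0.2·0.0545 + 0.65·0.9455) ≈ 0.0174

0.0174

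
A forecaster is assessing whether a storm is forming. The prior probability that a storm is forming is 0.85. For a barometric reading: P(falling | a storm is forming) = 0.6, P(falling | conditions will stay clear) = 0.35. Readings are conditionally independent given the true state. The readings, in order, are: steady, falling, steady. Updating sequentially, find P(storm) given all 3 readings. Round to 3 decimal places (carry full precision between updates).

After 'steady': P(storm) = 0.4·0.8500 / (0.4·0.8500 + 0.65·0.1500) ≈ 0.7771
After 'falling': P(storm) = 0.6·0.7771 / (0.6·0.7771 + 0.35·0.2229) ≈ 0.8567
After 'steady': P(storm) = 0.4·0.8567 / (0.4·0.8567 + 0.65·0.1433) ≈ 0.7863

0.786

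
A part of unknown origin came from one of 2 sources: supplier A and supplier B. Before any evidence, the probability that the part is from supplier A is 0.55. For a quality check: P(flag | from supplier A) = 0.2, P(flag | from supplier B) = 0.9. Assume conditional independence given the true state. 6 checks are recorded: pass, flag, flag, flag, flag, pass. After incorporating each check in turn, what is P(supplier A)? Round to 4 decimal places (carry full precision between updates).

Apply Bayes' rule sequentially, carrying P(supplier A) forward.
After 'pass': P(supplier A) = 0.8·0.5500 / (0.8·0.5500 + 0.1·0.4500) ≈ 0.9072
After 'flag': P(supplier A) = 0.2·0.9072 / (0.2·0.9072 + 0.9·0.0928) ≈ 0.6848
After 'flag': P(supplier A) = 0.2·0.6848 / (0.2·0.6848 + 0.9·0.3152) ≈ 0.3256
After 'flag': P(supplier A) = 0.2·0.3256 / (0.2·0.3256 + 0.9·0.6744) ≈ 0.0969
After 'flag': P(supplier A) = 0.2·0.0969 / (0.2·0.0969 + 0.9·0.9031) ≈ 0.0233
After 'pass': P(supplier A) = 0.8·0.0233 / (0.8·0.0233 + 0.1·0.9767) ≈ 0.1602

0.1602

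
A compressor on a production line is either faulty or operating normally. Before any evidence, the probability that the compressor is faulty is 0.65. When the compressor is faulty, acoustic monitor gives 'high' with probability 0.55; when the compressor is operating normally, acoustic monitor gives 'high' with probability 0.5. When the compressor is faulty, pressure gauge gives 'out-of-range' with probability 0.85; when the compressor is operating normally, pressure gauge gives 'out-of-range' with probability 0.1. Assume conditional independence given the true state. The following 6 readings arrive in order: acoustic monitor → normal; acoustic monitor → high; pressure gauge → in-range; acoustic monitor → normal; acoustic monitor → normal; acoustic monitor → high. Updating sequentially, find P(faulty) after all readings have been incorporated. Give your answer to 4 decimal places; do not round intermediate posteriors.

0.2145

After acoustic monitor='normal': P(faulty) = 0.45·0.6500 / (0.45·0.6500 + 0.5·0.3500) ≈ 0.6257
After acoustic monitor='high': P(faulty) = 0.55·0.6257 / (0.55·0.6257 + 0.5·0.3743) ≈ 0.6477
After pressure gauge='in-range': P(faulty) = 0.15·0.6477 / (0.15·0.6477 + 0.9·0.3523) ≈ 0.2346
After acoustic monitor='normal': P(faulty) = 0.45·0.2346 / (0.45·0.2346 + 0.5·0.7654) ≈ 0.2162
After acoustic monitor='normal': P(faulty) = 0.45·0.2162 / (0.45·0.2162 + 0.5·0.7838) ≈ 0.1989
After acoustic monitor='high': P(faulty) = 0.55·0.1989 / (0.55·0.1989 + 0.5·0.8011) ≈ 0.2145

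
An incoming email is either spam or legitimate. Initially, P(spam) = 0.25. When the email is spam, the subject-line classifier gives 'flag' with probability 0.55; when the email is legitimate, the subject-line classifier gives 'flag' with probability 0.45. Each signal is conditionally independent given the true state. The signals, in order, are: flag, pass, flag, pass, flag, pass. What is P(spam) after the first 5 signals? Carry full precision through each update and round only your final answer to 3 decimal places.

After 'flag': P(spam) = 0.55·0.2500 / (0.55·0.2500 + 0.45·0.7500) ≈ 0.2895
After 'pass': P(spam) = 0.45·0.2895 / (0.45·0.2895 + 0.55·0.7105) ≈ 0.2500
After 'flag': P(spam) = 0.55·0.2500 / (0.55·0.2500 + 0.45·0.7500) ≈ 0.2895
After 'pass': P(spam) = 0.45·0.2895 / (0.45·0.2895 + 0.55·0.7105) ≈ 0.2500
After 'flag': P(spam) = 0.55·0.2500 / (0.55·0.2500 + 0.45·0.7500) ≈ 0.2895

0.289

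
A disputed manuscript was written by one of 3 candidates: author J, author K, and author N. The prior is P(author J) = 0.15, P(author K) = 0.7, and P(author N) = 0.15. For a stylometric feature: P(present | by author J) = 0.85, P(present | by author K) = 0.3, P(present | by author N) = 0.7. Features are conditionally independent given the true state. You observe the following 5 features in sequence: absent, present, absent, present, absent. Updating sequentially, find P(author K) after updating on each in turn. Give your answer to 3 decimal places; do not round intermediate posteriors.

0.902

After 'absent': normaliser = 0.15·0.1500 + 0.7·0.7000 + 0.3·0.1500; P(author J) ≈ 0.0404, P(author K) ≈ 0.8789, P(author N) ≈ 0.0807
After 'present': normaliser = 0.85·0.0404 + 0.3·0.8789 + 0.7·0.0807; P(author J) ≈ 0.0968, P(author K) ≈ 0.7438, P(author N) ≈ 0.1594
After 'absent': normaliser = 0.15·0.0968 + 0.7·0.7438 + 0.3·0.1594; P(author J) ≈ 0.0249, P(author K) ≈ 0.8931, P(author N) ≈ 0.0820
After 'present': normaliser = 0.85·0.0249 + 0.3·0.8931 + 0.7·0.0820; P(author J) ≈ 0.0611, P(author K) ≈ 0.7732, P(author N) ≈ 0.1657
After 'absent': normaliser = 0.15·0.0611 + 0.7·0.7732 + 0.3·0.1657; P(author J) ≈ 0.0153, P(author K) ≈ 0.9019, P(author N) ≈ 0.0828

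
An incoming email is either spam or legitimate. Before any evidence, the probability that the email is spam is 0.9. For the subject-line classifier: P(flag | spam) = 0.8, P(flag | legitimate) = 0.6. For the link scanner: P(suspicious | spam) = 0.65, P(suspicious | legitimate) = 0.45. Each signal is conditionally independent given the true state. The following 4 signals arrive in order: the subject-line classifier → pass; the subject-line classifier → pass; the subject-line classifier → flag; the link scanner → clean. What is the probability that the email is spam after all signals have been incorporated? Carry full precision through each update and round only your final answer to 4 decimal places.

After the subject-line classifier='pass': P(spam) = 0.2·0.9000 / (0.2·0.9000 + 0.4·0.1000) ≈ 0.8182
After the subject-line classifier='pass': P(spam) = 0.2·0.8182 / (0.2·0.8182 + 0.4·0.1818) ≈ 0.6923
After the subject-line classifier='flag': P(spam) = 0.8·0.6923 / (0.8·0.6923 + 0.6·0.3077) ≈ 0.7500
After the link scanner='clean': P(spam) = 0.35·0.7500 / (0.35·0.7500 + 0.55·0.2500) ≈ 0.6562

0.6563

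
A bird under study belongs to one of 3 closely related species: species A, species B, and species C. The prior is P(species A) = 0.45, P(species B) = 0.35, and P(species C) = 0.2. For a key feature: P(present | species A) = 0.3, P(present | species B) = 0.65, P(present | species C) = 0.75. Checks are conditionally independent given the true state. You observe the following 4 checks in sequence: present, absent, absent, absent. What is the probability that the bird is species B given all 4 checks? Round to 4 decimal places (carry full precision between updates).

After 'present': normaliser = 0.3·0.4500 + 0.65·0.3500 + 0.75·0.2000; P(species A) ≈ 0.2634, P(species B) ≈ 0.4439, P(species C) ≈ 0.2927
After 'absent': normaliser = 0.7·0.2634 + 0.35·0.4439 + 0.25·0.2927; P(species A) ≈ 0.4465, P(species B) ≈ 0.3763, P(species C) ≈ 0.1772
After 'absent': normaliser = 0.7·0.4465 + 0.35·0.3763 + 0.25·0.1772; P(species A) ≈ 0.6398, P(species B) ≈ 0.2695, P(species C) ≈ 0.0907
After 'absent': normaliser = 0.7·0.6398 + 0.35·0.2695 + 0.25·0.0907; P(species A) ≈ 0.7929, P(species B) ≈ 0.1670, P(species C) ≈ 0.0401

0.1670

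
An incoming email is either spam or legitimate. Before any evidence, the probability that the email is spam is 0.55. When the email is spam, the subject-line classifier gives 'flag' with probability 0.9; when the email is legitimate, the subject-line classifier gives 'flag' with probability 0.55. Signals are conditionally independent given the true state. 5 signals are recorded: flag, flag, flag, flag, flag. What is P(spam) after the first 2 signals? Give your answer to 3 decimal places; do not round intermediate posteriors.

Each posterior becomes the prior for the next update.
After 'flag': P(spam) = 0.9·0.5500 / (0.9·0.5500 + 0.55·0.4500) ≈ 0.6667
After 'flag': P(spam) = 0.9·0.6667 / (0.9·0.6667 + 0.55·0.3333) ≈ 0.7660

0.766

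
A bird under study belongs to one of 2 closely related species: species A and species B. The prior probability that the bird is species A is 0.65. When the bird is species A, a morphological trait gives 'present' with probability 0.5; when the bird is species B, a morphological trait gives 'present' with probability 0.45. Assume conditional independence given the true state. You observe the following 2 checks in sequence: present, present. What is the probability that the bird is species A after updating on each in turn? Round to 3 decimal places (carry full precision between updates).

After 'present': P(species A) = 0.5·0.6500 / (0.5·0.6500 + 0.45·0.3500) ≈ 0.6736
After 'present': P(species A) = 0.5·0.6736 / (0.5·0.6736 + 0.45·0.3264) ≈ 0.6963

0.696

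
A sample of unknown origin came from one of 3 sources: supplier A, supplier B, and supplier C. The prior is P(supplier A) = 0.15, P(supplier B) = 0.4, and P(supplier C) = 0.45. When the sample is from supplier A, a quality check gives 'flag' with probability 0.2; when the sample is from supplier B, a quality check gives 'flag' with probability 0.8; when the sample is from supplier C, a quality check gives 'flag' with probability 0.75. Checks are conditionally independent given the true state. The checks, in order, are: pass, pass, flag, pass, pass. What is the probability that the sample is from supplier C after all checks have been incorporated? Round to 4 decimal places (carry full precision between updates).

0.0934

Apply Bayes' rule sequentially, carrying P(supplier C) forward.
After 'pass': normaliser = 0.8·0.1500 + 0.2·0.4000 + 0.25·0.4500; P(supplier A) ≈ 0.3840, P(supplier B) ≈ 0.2560, P(supplier C) ≈ 0.3600
After 'pass': normaliser = 0.8·0.3840 + 0.2·0.2560 + 0.25·0.3600; P(supplier A) ≈ 0.6851, P(supplier B) ≈ 0.1142, P(supplier C) ≈ 0.2007
After 'flag': normaliser = 0.2·0.6851 + 0.8·0.1142 + 0.75·0.2007; P(supplier A) ≈ 0.3616, P(supplier B) ≈ 0.2411, P(supplier C) ≈ 0.3973
After 'pass': normaliser = 0.8·0.3616 + 0.2·0.2411 + 0.25·0.3973; P(supplier A) ≈ 0.6623, P(supplier B) ≈ 0.1104, P(supplier C) ≈ 0.2274
After 'pass': normaliser = 0.8·0.6623 + 0.2·0.1104 + 0.25·0.2274; P(supplier A) ≈ 0.8704, P(supplier B) ≈ 0.0363, P(supplier C) ≈ 0.0934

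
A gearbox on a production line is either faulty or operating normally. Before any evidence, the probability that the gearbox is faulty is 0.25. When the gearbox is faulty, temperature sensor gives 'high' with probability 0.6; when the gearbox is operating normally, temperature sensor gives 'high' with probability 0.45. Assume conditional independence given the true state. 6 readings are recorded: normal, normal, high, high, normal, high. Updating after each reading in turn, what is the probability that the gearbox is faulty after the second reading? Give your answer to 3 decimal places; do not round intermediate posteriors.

0.150

After 'normal': P(faulty) = 0.4·0.2500 / (0.4·0.2500 + 0.55·0.7500) ≈ 0.1951
After 'normal': P(faulty) = 0.4·0.1951 / (0.4·0.1951 + 0.55·0.8049) ≈ 0.1499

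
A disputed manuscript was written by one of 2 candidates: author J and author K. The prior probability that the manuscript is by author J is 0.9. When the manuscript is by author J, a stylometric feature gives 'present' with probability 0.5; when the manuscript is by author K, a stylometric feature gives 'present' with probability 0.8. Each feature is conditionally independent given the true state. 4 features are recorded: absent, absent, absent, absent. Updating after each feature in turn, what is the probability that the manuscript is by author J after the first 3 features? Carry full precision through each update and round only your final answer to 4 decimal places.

0.9929

After 'absent': P(author J) = 0.5·0.9000 / (0.5·0.9000 + 0.2·0.1000) ≈ 0.9574
After 'absent': P(author J) = 0.5·0.9574 / (0.5·0.9574 + 0.2·0.0426) ≈ 0.9825
After 'absent': P(author J) = 0.5·0.9825 / (0.5·0.9825 + 0.2·0.0175) ≈ 0.9929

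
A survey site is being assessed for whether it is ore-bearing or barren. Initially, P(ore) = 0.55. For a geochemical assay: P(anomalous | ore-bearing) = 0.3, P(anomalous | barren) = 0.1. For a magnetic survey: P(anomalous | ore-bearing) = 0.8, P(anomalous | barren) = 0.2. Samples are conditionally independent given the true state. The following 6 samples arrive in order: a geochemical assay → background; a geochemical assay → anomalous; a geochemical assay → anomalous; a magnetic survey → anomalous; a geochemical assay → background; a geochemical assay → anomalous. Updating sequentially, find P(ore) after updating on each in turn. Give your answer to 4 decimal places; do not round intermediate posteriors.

After a geochemical assay='background': P(ore) = 0.7·0.5500 / (0.7·0.5500 + 0.9·0.4500) ≈ 0.4873
After a geochemical assay='anomalous': P(ore) = 0.3·0.4873 / (0.3·0.4873 + 0.1·0.5127) ≈ 0.7404
After a geochemical assay='anomalous': P(ore) = 0.3·0.7404 / (0.3·0.7404 + 0.1·0.2596) ≈ 0.8953
After a magnetic survey='anomalous': P(ore) = 0.8·0.8953 / (0.8·0.8953 + 0.2·0.1047) ≈ 0.9716
After a geochemical assay='background': P(ore) = 0.7·0.9716 / (0.7·0.9716 + 0.9·0.0284) ≈ 0.9638
After a geochemical assay='anomalous': P(ore) = 0.3·0.9638 / (0.3·0.9638 + 0.1·0.0362) ≈ 0.9876

0.9876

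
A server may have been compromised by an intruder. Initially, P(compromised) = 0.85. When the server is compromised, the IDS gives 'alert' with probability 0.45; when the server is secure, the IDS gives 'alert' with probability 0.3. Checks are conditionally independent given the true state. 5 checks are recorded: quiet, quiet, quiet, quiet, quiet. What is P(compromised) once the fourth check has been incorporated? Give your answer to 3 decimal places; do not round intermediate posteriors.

After 'quiet': P(compromised) = 0.55·0.8500 / (0.55·0.8500 + 0.7·0.1500) ≈ 0.8166
After 'quiet': P(compromised) = 0.55·0.8166 / (0.55·0.8166 + 0.7·0.1834) ≈ 0.7777
After 'quiet': P(compromised) = 0.55·0.7777 / (0.55·0.7777 + 0.7·0.2223) ≈ 0.7332
After 'quiet': P(compromised) = 0.55·0.7332 / (0.55·0.7332 + 0.7·0.2668) ≈ 0.6835

0.684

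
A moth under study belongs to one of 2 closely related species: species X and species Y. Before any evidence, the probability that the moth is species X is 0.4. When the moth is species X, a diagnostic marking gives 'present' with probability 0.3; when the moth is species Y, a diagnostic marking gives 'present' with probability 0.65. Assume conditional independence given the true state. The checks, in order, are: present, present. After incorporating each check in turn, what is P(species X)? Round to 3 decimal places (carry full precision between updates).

After 'present': P(species X) = 0.3·0.4000 / (0.3·0.4000 + 0.65·0.6000) ≈ 0.2353
After 'present': P(species X) = 0.3·0.2353 / (0.3·0.2353 + 0.65·0.7647) ≈ 0.1244

0.124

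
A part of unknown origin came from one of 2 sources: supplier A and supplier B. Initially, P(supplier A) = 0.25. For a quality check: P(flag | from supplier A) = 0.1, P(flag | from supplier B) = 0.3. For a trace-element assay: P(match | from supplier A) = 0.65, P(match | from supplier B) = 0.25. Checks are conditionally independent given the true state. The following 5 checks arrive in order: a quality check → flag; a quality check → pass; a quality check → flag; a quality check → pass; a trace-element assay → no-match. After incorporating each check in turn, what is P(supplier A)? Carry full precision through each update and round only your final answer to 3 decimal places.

Each posterior becomes the prior for the next update.
After a quality check='flag': P(supplier A) = 0.1·0.2500 / (0.1·0.2500 + 0.3·0.7500) ≈ 0.1000
After a quality check='pass': P(supplier A) = 0.9·0.1000 / (0.9·0.1000 + 0.7·0.9000) ≈ 0.1250
After a quality check='flag': P(supplier A) = 0.1·0.1250 / (0.1·0.1250 + 0.3·0.8750) ≈ 0.0455
After a quality check='pass': P(supplier A) = 0.9·0.0455 / (0.9·0.0455 + 0.7·0.9545) ≈ 0.0577
After a trace-element assay='no-match': P(supplier A) = 0.35·0.0577 / (0.35·0.0577 + 0.75·0.9423) ≈ 0.0278

0.028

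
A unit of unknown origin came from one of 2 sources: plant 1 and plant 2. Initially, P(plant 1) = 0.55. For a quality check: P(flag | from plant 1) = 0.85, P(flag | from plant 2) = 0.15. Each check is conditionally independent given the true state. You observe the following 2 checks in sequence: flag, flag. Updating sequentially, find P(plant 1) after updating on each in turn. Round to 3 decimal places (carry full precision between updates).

0.975

Apply Bayes' rule sequentially, carrying P(plant 1) forward.
After 'flag': P(plant 1) = 0.85·0.5500 / (0.85·0.5500 + 0.15·0.4500) ≈ 0.8738
After 'flag': P(plant 1) = 0.85·0.8738 / (0.85·0.8738 + 0.15·0.1262) ≈ 0.9752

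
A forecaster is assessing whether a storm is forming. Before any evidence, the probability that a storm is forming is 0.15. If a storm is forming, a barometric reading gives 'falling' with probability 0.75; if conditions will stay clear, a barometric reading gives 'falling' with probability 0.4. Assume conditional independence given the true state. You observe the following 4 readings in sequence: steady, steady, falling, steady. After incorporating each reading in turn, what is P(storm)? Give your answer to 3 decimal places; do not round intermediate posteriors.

0.023

After 'steady': P(storm) = 0.25·0.1500 / (0.25·0.1500 + 0.6·0.8500) ≈ 0.0685
After 'steady': P(storm) = 0.25·0.0685 / (0.25·0.0685 + 0.6·0.9315) ≈ 0.0297
After 'falling': P(storm) = 0.75·0.0297 / (0.75·0.0297 + 0.4·0.9703) ≈ 0.0543
After 'steady': P(storm) = 0.25·0.0543 / (0.25·0.0543 + 0.6·0.9457) ≈ 0.0234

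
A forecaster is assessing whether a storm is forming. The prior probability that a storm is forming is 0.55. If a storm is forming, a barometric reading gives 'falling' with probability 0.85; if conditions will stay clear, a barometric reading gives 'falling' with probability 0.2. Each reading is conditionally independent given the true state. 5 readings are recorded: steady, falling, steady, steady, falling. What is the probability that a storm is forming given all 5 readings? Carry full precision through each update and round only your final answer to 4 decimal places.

Apply Bayes' rule sequentially, carrying P(storm) forward.
After 'steady': P(storm) = 0.15·0.5500 / (0.15·0.5500 + 0.8·0.4500) ≈ 0.1864
After 'falling': P(storm) = 0.85·0.1864 / (0.85·0.1864 + 0.2·0.8136) ≈ 0.4934
After 'steady': P(storm) = 0.15·0.4934 / (0.15·0.4934 + 0.8·0.5066) ≈ 0.1544
After 'steady': P(storm) = 0.15·0.1544 / (0.15·0.1544 + 0.8·0.8456) ≈ 0.0331
After 'falling': P(storm) = 0.85·0.0331 / (0.85·0.0331 + 0.2·0.9669) ≈ 0.1270

0.1270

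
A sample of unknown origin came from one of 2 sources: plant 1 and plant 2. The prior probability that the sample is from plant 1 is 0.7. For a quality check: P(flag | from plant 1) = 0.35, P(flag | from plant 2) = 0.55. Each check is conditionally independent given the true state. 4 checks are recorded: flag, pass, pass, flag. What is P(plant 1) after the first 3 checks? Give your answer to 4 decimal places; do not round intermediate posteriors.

After 'flag': P(plant 1) = 0.35·0.7000 / (0.35·0.7000 + 0.55·0.3000) ≈ 0.5976
After 'pass': P(plant 1) = 0.65·0.5976 / (0.65·0.5976 + 0.45·0.4024) ≈ 0.6820
After 'pass': P(plant 1) = 0.65·0.6820 / (0.65·0.6820 + 0.45·0.3180) ≈ 0.7560

0.7560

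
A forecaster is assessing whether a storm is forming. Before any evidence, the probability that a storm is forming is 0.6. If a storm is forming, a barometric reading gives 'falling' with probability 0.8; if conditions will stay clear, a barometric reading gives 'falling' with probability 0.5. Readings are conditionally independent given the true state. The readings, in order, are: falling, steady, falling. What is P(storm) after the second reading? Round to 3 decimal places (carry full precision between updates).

0.490

After 'falling': P(storm) = 0.8·0.6000 / (0.8·0.6000 + 0.5·0.4000) ≈ 0.7059
After 'steady': P(storm) = 0.2·0.7059 / (0.2·0.7059 + 0.5·0.2941) ≈ 0.4898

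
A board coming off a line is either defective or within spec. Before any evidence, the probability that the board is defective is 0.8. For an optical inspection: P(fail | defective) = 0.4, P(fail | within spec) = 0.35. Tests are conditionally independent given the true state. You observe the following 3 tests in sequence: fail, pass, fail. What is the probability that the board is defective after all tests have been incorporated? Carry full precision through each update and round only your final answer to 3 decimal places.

0.828

After 'fail': P(defective) = 0.4·0.8000 / (0.4·0.8000 + 0.35·0.2000) ≈ 0.8205
After 'pass': P(defective) = 0.6·0.8205 / (0.6·0.8205 + 0.65·0.1795) ≈ 0.8084
After 'fail': P(defective) = 0.4·0.8084 / (0.4·0.8084 + 0.35·0.1916) ≈ 0.8283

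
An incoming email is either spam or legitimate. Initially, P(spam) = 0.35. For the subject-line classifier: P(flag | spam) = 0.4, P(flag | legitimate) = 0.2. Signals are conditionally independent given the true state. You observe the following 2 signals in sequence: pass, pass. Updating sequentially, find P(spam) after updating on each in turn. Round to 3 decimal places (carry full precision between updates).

0.232

After 'pass': P(spam) = 0.6·0.3500 / (0.6·0.3500 + 0.8·0.6500) ≈ 0.2877
After 'pass': P(spam) = 0.6·0.2877 / (0.6·0.2877 + 0.8·0.7123) ≈ 0.2325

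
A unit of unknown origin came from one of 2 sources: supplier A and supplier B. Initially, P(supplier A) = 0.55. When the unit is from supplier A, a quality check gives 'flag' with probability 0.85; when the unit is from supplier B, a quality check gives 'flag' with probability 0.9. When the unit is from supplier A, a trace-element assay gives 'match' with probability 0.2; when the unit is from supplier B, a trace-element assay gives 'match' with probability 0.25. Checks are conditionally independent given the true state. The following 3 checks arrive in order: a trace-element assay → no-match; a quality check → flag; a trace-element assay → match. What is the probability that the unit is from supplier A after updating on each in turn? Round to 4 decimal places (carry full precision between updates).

0.4962

After a trace-element assay='no-match': P(supplier A) = 0.8·0.5500 / (0.8·0.5500 + 0.75·0.4500) ≈ 0.5659
After a quality check='flag': P(supplier A) = 0.85·0.5659 / (0.85·0.5659 + 0.9·0.4341) ≈ 0.5518
After a trace-element assay='match': P(supplier A) = 0.2·0.5518 / (0.2·0.5518 + 0.25·0.4482) ≈ 0.4962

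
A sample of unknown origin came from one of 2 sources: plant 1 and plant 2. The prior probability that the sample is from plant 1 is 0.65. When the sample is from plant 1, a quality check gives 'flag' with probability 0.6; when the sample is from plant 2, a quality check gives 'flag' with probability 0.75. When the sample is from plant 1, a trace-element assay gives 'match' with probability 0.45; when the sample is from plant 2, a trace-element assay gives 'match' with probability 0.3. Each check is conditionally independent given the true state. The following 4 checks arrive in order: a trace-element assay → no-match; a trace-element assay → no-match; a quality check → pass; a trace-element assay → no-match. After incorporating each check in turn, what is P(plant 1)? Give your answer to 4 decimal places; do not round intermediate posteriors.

0.5904

After a trace-element assay='no-match': P(plant 1) = 0.55·0.6500 / (0.55·0.6500 + 0.7·0.3500) ≈ 0.5934
After a trace-element assay='no-match': P(plant 1) = 0.55·0.5934 / (0.55·0.5934 + 0.7·0.4066) ≈ 0.5341
After a quality check='pass': P(plant 1) = 0.4·0.5341 / (0.4·0.5341 + 0.25·0.4659) ≈ 0.6472
After a trace-element assay='no-match': P(plant 1) = 0.55·0.6472 / (0.55·0.6472 + 0.7·0.3528) ≈ 0.5904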